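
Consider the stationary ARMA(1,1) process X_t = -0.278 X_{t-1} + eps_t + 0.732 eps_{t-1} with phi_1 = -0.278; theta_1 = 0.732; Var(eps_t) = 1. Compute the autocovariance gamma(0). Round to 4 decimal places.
\gamma(0) = 1.2234

Multiply the model equation by X_{t-k} and take expectations. With theta_0 = psi_0 = 1 and psi_j the MA(infinity) weights, this gives
  gamma(k) - sum_i phi_i gamma(k-i) = c_k,
  c_k = sigma^2 * sum_{j=k..q} theta_j psi_{j-k}   (c_k = 0 for k > q),
using gamma(-m) = gamma(m).
psi-weights needed (psi_j = theta_j + sum_i phi_i psi_{j-i}):
  psi_1 = theta_1 + phi_1 = 0.732 + (-0.278) = 0.454
Right-hand sides:
  c_0 = sigma^2 (1 + theta_1 psi_1) = 1 * (1 + (0.732)(0.454)) = 1 * 1.332328 = 1.332328
  c_1 = sigma^2 theta_1 = 1 * (0.732) = 0.732
  c_2 = 0
Equations for k = 0 and k = 1 (AR order 1):
  gamma(0) = phi_1 gamma(1) + c_0
  gamma(1) = phi_1 gamma(0) + c_1
Substituting the second into the first: gamma(0) (1 - phi_1^2) = c_0 + phi_1 c_1, so
  gamma(0) = (c_0 + phi_1 c_1) / (1 - phi_1^2) = (1.332328 + (-0.278)(0.732)) / (1 - (-0.278)^2) = 1.128832 / 0.922716 = 1.22338.
Therefore gamma(0) = 1.2234 (to 4 decimal places).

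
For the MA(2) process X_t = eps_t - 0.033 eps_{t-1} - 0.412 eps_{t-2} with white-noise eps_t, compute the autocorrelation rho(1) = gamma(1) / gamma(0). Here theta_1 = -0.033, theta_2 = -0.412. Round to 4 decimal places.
\rho(1) = -0.0166

For an MA(q) process with theta_0 = 1, the autocovariance is
  gamma(k) = sigma^2 * sum_{i=0..q-k} theta_i * theta_{i+k},
and rho(k) = gamma(k) / gamma(0). Sigma^2 cancels.
  numerator   = (1)*(-0.033) + (-0.033)*(-0.412) = -0.019404.
  denominator = (1)^2 + (-0.033)^2 + (-0.412)^2 = 1.170833.
  rho(1) = -0.019404 / 1.170833 = -0.0166.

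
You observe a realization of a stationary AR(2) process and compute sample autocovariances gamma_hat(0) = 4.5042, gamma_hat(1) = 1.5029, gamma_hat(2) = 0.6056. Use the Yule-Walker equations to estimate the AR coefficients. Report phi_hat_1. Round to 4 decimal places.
\hat\phi_{1} = 0.3250

The Yule-Walker equations for an AR(p) process read, in matrix form,
  Gamma_p phi = r_p,   with   (Gamma_p)_{ij} = gamma(|i - j|),
                       (r_p)_i = gamma(i),   i,j = 1..p.
Substitute the sample gammas (Toeplitz matrix and right-hand side of size 2):
  Gamma_p = [[4.5042, 1.5029], [1.5029, 4.5042]]
  r_p     = [1.5029, 0.6056]
Written out:
  4.5042 phi_1 + 1.5029 phi_2 = 1.5029
  1.5029 phi_1 + 4.5042 phi_2 = 0.6056
Solve by Cramer's rule:
  det = gamma(0)^2 - gamma(1)^2 = (4.5042)^2 - (1.5029)^2 = 20.28781764 - 2.25870841 = 18.02910923
  phi_hat_1 = [gamma(1) gamma(0) - gamma(1) gamma(2)] / det = [(1.5029)(4.5042) - (1.5029)(0.6056)] / 18.02910923 = 5.85920594 / 18.02910923 = 0.325
  phi_hat_2 = [gamma(0) gamma(2) - gamma(1)^2] / det = [(4.5042)(0.6056) - (1.5029)^2] / 18.02910923 = 0.46903511 / 18.02910923 = 0.026
So phi_hat = [0.3250, 0.0260].
Therefore phi_hat_1 = 0.3250.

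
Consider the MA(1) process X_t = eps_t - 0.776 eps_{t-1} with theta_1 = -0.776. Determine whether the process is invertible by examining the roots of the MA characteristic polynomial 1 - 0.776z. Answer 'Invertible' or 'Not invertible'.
\text{Invertible}

The MA(q) characteristic polynomial is P(z) = 1 - 0.776z.
Invertibility requires all roots to lie outside the unit circle, i.e. |z| > 1 for every root.
This is linear in z: 1 + (-0.776) z = 0  =>  z = -1/(-0.776) = 1.28866,  |z| = 1.28866.
Moduli of all roots: 1.2887.
All moduli strictly greater than 1? Yes.
Verdict: Invertible.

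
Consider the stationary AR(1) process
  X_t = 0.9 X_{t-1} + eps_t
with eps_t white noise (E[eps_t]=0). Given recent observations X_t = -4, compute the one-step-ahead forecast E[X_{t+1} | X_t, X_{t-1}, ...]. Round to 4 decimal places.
E[X_{t+1} \mid \mathcal F_t] = -3.6000

For an AR(p) model X_t = c + sum_i phi_i X_{t-i} + eps_t, the
one-step-ahead conditional mean is
  E[X_{t+1} | X_t, ...] = c + sum_i phi_i X_{t+1-i}.
Substitute known values:
  E[X_{t+1} | ...] = (0.9) * (-4)
                   = -3.6000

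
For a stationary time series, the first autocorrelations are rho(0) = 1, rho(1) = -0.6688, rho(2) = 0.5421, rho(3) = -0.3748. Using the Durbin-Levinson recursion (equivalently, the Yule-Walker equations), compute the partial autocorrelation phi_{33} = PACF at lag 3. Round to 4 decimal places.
\phi_{33} = 0.0751

The PACF at lag k is phi_{kk}, the last component of the solution
to the Yule-Walker system G_k phi = r_k where
  (G_k)_{ij} = rho(|i - j|), (r_k)_i = rho(i), i,j = 1..k.
Equivalently, Durbin-Levinson gives phi_{kk} iteratively:
  phi_{11} = rho(1)
  phi_{kk} = [rho(k) - sum_{j=1..k-1} phi_{k-1,j} rho(k-j)]
            / [1 - sum_{j=1..k-1} phi_{k-1,j} rho(j)],
  phi_{k,j} = phi_{k-1,j} - phi_{kk} phi_{k-1,k-j},  j = 1..k-1.
Step k = 1:
  phi_11 = rho(1) = -0.6688.
Step k = 2:
  phi_22 = [rho(2) - phi_11 rho(1)] / [1 - phi_11 rho(1)] = [0.5421 - (-0.6688)(-0.6688)] / [1 - (-0.6688)(-0.6688)]
         = 0.09480656 / 0.55270656 = 0.171531.
  Update: phi_21 = phi_11 - phi_22 phi_11 = -0.6688 - (0.171531)(-0.6688) = -0.55408.
Step k = 3:
  phi_33 = [rho(3) - phi_21 rho(2) - phi_22 rho(1)] / [1 - phi_21 rho(1) - phi_22 rho(2)]
    numerator   = -0.3748 - (-0.55408)(0.5421) - (0.171531)(-0.6688) = 0.04028688
    denominator = 1 - (-0.55408)(-0.6688) - (0.171531)(0.5421) = 0.53644425
  phi_33 = 0.04028688 / 0.53644425 = 0.0751.
Therefore phi_{33} = 0.0751.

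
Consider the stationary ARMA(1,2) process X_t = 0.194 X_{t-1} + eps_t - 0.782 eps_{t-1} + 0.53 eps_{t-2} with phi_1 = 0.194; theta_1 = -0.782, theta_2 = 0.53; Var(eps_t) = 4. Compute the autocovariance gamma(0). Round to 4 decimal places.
\gamma(0) = 6.1020

Multiply the model equation by X_{t-k} and take expectations. With theta_0 = psi_0 = 1 and psi_j the MA(infinity) weights, this gives
  gamma(k) - sum_i phi_i gamma(k-i) = c_k,
  c_k = sigma^2 * sum_{j=k..q} theta_j psi_{j-k}   (c_k = 0 for k > q),
using gamma(-m) = gamma(m).
psi-weights needed (psi_j = theta_j + sum_i phi_i psi_{j-i}):
  psi_1 = theta_1 + phi_1 = -0.782 + (0.194) = -0.588
  psi_2 = theta_2 + phi_1 psi_1 = 0.53 + (0.194)(-0.588) = 0.415928
Right-hand sides:
  c_0 = sigma^2 (1 + theta_1 psi_1 + theta_2 psi_2) = 4 * (1 + (-0.782)(-0.588) + (0.53)(0.415928)) = 4 * 1.680258 = 6.721031
  c_1 = sigma^2 (theta_1 + theta_2 psi_1) = 4 * (-0.782 + (0.53)(-0.588)) = -4.37456
  c_2 = sigma^2 theta_2 = 4 * (0.53) = 2.12
Equations for k = 0 and k = 1 (AR order 1):
  gamma(0) = phi_1 gamma(1) + c_0
  gamma(1) = phi_1 gamma(0) + c_1
Substituting the second into the first: gamma(0) (1 - phi_1^2) = c_0 + phi_1 c_1, so
  gamma(0) = (c_0 + phi_1 c_1) / (1 - phi_1^2) = (6.721031 + (0.194)(-4.37456)) / (1 - (0.194)^2) = 5.872367 / 0.962364 = 6.102022.
Therefore gamma(0) = 6.1020 (to 4 decimal places).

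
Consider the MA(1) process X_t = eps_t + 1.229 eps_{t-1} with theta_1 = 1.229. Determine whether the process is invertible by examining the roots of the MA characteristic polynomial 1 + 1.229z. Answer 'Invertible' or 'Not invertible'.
\text{Not invertible}

The MA(q) characteristic polynomial is P(z) = 1 + 1.229z.
Invertibility requires all roots to lie outside the unit circle, i.e. |z| > 1 for every root.
This is linear in z: 1 + (1.229) z = 0  =>  z = -1/(1.229) = -0.81367,  |z| = 0.81367.
Moduli of all roots: 0.8137.
All moduli strictly greater than 1? No.
Verdict: Not invertible.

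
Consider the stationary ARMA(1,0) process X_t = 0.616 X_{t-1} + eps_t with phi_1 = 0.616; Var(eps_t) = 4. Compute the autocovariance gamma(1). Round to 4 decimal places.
\gamma(1) = 3.9707

Multiply the model equation by X_{t-k} and take expectations. With theta_0 = psi_0 = 1 and psi_j the MA(infinity) weights, this gives
  gamma(k) - sum_i phi_i gamma(k-i) = c_k,
  c_k = sigma^2 * sum_{j=k..q} theta_j psi_{j-k}   (c_k = 0 for k > q),
using gamma(-m) = gamma(m).
Pure AR (q = 0): c_0 = sigma^2 = 4, c_k = 0 for k >= 1.
Equations for k = 0 and k = 1 (AR order 1):
  gamma(0) = phi_1 gamma(1) + c_0
  gamma(1) = phi_1 gamma(0) + c_1
Substituting the second into the first: gamma(0) (1 - phi_1^2) = c_0 + phi_1 c_1, so
  gamma(0) = c_0 / (1 - phi_1^2) = 4 / (1 - (0.616)^2) = 4 / 0.620544 = 6.445957.
  gamma(1) = phi_1 gamma(0) = (0.616)(6.445957) = 3.97071.
Therefore gamma(1) = 3.9707 (to 4 decimal places).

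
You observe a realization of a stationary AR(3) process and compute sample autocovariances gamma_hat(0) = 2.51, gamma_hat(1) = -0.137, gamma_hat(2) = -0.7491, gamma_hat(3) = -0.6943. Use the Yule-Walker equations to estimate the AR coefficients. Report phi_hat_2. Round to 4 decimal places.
\hat\phi_{2} = -0.3270

The Yule-Walker equations for an AR(p) process read, in matrix form,
  Gamma_p phi = r_p,   with   (Gamma_p)_{ij} = gamma(|i - j|),
                       (r_p)_i = gamma(i),   i,j = 1..p.
Substitute the sample gammas (Toeplitz matrix and right-hand side of size 3):
  Gamma_p = [[2.51, -0.137, -0.7491], [-0.137, 2.51, -0.137], [-0.7491, -0.137, 2.51]]
  r_p     = [-0.137, -0.7491, -0.6943]
Written out (R1..R3):
  (R1) 2.51 phi_1 - 0.137 phi_2 - 0.7491 phi_3 = -0.137
  (R2) -0.137 phi_1 + 2.51 phi_2 - 0.137 phi_3 = -0.7491
  (R3) -0.7491 phi_1 - 0.137 phi_2 + 2.51 phi_3 = -0.6943
Gaussian elimination:
  R2 <- R2 - (-0.137/2.51) R1 = R2 - (-0.054582) R1:  2.502522 phi_2 - 0.177887 phi_3 = -0.756578
  R3 <- R3 - (-0.7491/2.51) R1 = R3 - (-0.298446) R1:  -0.177887 phi_2 + 2.286434 phi_3 = -0.735187
  R3 <- R3 - (-0.177887/2.502522) R2 = R3 - (-0.071083) R2:  2.273789 phi_3 = -0.788967
Back-substitution:
  phi_hat_3 = -0.788967 / 2.273789 = -0.346983
  phi_hat_2 = (-0.756578 - (-0.177887)(-0.346983)) / 2.502522 = -0.326991
  phi_hat_1 = (-0.137 - (-0.137)(-0.326991) - (-0.7491)(-0.346983)) / 2.51 = -0.175985
So phi_hat = [-0.1760, -0.3270, -0.3470].
Therefore phi_hat_2 = -0.3270.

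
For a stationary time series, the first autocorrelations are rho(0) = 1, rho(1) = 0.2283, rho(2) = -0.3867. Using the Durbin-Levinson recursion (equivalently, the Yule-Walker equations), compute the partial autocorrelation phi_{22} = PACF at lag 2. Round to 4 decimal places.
\phi_{22} = -0.4630

The PACF at lag k is phi_{kk}, the last component of the solution
to the Yule-Walker system G_k phi = r_k where
  (G_k)_{ij} = rho(|i - j|), (r_k)_i = rho(i), i,j = 1..k.
Equivalently, Durbin-Levinson gives phi_{kk} iteratively:
  phi_{11} = rho(1)
  phi_{kk} = [rho(k) - sum_{j=1..k-1} phi_{k-1,j} rho(k-j)]
            / [1 - sum_{j=1..k-1} phi_{k-1,j} rho(j)],
  phi_{k,j} = phi_{k-1,j} - phi_{kk} phi_{k-1,k-j},  j = 1..k-1.
Step k = 1:
  phi_11 = rho(1) = 0.2283.
Step k = 2:
  phi_22 = [rho(2) - phi_11 rho(1)] / [1 - phi_11 rho(1)] = [-0.3867 - (0.2283)(0.2283)] / [1 - (0.2283)(0.2283)]
         = -0.43882089 / 0.94787911 = -0.463.
Therefore phi_{22} = -0.4630.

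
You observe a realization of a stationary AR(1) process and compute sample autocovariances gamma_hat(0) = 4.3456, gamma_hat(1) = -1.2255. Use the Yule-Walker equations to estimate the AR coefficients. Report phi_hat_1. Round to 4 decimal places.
\hat\phi_{1} = -0.2820

The Yule-Walker equations for an AR(p) process read, in matrix form,
  Gamma_p phi = r_p,   with   (Gamma_p)_{ij} = gamma(|i - j|),
                       (r_p)_i = gamma(i),   i,j = 1..p.
Substitute the sample gammas (Toeplitz matrix and right-hand side of size 1):
  Gamma_p = [[4.3456]]
  r_p     = [-1.2255]
With p = 1 this is the single equation gamma(0) phi_1 = gamma(1):
  phi_hat_1 = gamma(1) / gamma(0) = -1.2255 / 4.3456 = -0.2820.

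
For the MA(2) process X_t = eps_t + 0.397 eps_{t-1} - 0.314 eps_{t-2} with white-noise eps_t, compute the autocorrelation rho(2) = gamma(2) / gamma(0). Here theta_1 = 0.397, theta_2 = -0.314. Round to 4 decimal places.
\rho(2) = -0.2500

For an MA(q) process with theta_0 = 1, the autocovariance is
  gamma(k) = sigma^2 * sum_{i=0..q-k} theta_i * theta_{i+k},
and rho(k) = gamma(k) / gamma(0). Sigma^2 cancels.
  numerator   = (1)*(-0.314) = -0.314.
  denominator = (1)^2 + (0.397)^2 + (-0.314)^2 = 1.256205.
  rho(2) = -0.314 / 1.256205 = -0.2500.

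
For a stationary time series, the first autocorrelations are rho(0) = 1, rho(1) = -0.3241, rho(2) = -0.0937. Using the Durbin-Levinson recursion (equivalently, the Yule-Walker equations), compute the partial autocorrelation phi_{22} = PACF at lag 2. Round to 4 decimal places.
\phi_{22} = -0.2221

The PACF at lag k is phi_{kk}, the last component of the solution
to the Yule-Walker system G_k phi = r_k where
  (G_k)_{ij} = rho(|i - j|), (r_k)_i = rho(i), i,j = 1..k.
Equivalently, Durbin-Levinson gives phi_{kk} iteratively:
  phi_{11} = rho(1)
  phi_{kk} = [rho(k) - sum_{j=1..k-1} phi_{k-1,j} rho(k-j)]
            / [1 - sum_{j=1..k-1} phi_{k-1,j} rho(j)],
  phi_{k,j} = phi_{k-1,j} - phi_{kk} phi_{k-1,k-j},  j = 1..k-1.
Step k = 1:
  phi_11 = rho(1) = -0.3241.
Step k = 2:
  phi_22 = [rho(2) - phi_11 rho(1)] / [1 - phi_11 rho(1)] = [-0.0937 - (-0.3241)(-0.3241)] / [1 - (-0.3241)(-0.3241)]
         = -0.19874081 / 0.89495919 = -0.2221.
Therefore phi_{22} = -0.2221.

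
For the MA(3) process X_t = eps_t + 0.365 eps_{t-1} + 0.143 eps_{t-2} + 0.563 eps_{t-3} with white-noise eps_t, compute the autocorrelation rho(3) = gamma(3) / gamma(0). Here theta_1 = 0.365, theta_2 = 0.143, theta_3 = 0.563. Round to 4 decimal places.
\rho(3) = 0.3828

For an MA(q) process with theta_0 = 1, the autocovariance is
  gamma(k) = sigma^2 * sum_{i=0..q-k} theta_i * theta_{i+k},
and rho(k) = gamma(k) / gamma(0). Sigma^2 cancels.
  numerator   = (1)*(0.563) = 0.563.
  denominator = (1)^2 + (0.365)^2 + (0.143)^2 + (0.563)^2 = 1.470643.
  rho(3) = 0.563 / 1.470643 = 0.3828.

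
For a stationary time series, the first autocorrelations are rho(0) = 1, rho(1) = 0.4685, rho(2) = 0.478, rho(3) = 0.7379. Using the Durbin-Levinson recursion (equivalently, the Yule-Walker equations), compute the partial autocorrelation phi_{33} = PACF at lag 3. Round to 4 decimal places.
\phi_{33} = 0.6231

The PACF at lag k is phi_{kk}, the last component of the solution
to the Yule-Walker system G_k phi = r_k where
  (G_k)_{ij} = rho(|i - j|), (r_k)_i = rho(i), i,j = 1..k.
Equivalently, Durbin-Levinson gives phi_{kk} iteratively:
  phi_{11} = rho(1)
  phi_{kk} = [rho(k) - sum_{j=1..k-1} phi_{k-1,j} rho(k-j)]
            / [1 - sum_{j=1..k-1} phi_{k-1,j} rho(j)],
  phi_{k,j} = phi_{k-1,j} - phi_{kk} phi_{k-1,k-j},  j = 1..k-1.
Step k = 1:
  phi_11 = rho(1) = 0.4685.
Step k = 2:
  phi_22 = [rho(2) - phi_11 rho(1)] / [1 - phi_11 rho(1)] = [0.478 - (0.4685)(0.4685)] / [1 - (0.4685)(0.4685)]
         = 0.25850775 / 0.78050775 = 0.331205.
  Update: phi_21 = phi_11 - phi_22 phi_11 = 0.4685 - (0.331205)(0.4685) = 0.313331.
Step k = 3:
  phi_33 = [rho(3) - phi_21 rho(2) - phi_22 rho(1)] / [1 - phi_21 rho(1) - phi_22 rho(2)]
    numerator   = 0.7379 - (0.313331)(0.478) - (0.331205)(0.4685) = 0.4329586
    denominator = 1 - (0.313331)(0.4685) - (0.331205)(0.478) = 0.6948888
  phi_33 = 0.4329586 / 0.6948888 = 0.6231.
Therefore phi_{33} = 0.6231.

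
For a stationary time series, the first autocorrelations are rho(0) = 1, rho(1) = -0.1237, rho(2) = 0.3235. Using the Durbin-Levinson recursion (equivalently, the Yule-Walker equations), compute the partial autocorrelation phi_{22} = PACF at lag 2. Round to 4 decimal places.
\phi_{22} = 0.3130

The PACF at lag k is phi_{kk}, the last component of the solution
to the Yule-Walker system G_k phi = r_k where
  (G_k)_{ij} = rho(|i - j|), (r_k)_i = rho(i), i,j = 1..k.
Equivalently, Durbin-Levinson gives phi_{kk} iteratively:
  phi_{11} = rho(1)
  phi_{kk} = [rho(k) - sum_{j=1..k-1} phi_{k-1,j} rho(k-j)]
            / [1 - sum_{j=1..k-1} phi_{k-1,j} rho(j)],
  phi_{k,j} = phi_{k-1,j} - phi_{kk} phi_{k-1,k-j},  j = 1..k-1.
Step k = 1:
  phi_11 = rho(1) = -0.1237.
Step k = 2:
  phi_22 = [rho(2) - phi_11 rho(1)] / [1 - phi_11 rho(1)] = [0.3235 - (-0.1237)(-0.1237)] / [1 - (-0.1237)(-0.1237)]
         = 0.30819831 / 0.98469831 = 0.313.
Therefore phi_{22} = 0.3130.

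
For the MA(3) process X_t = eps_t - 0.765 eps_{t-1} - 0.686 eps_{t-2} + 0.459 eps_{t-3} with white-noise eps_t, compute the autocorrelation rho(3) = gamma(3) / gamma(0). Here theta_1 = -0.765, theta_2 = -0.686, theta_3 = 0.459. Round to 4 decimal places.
\rho(3) = 0.2025

For an MA(q) process with theta_0 = 1, the autocovariance is
  gamma(k) = sigma^2 * sum_{i=0..q-k} theta_i * theta_{i+k},
and rho(k) = gamma(k) / gamma(0). Sigma^2 cancels.
  numerator   = (1)*(0.459) = 0.459.
  denominator = (1)^2 + (-0.765)^2 + (-0.686)^2 + (0.459)^2 = 2.266502.
  rho(3) = 0.459 / 2.266502 = 0.2025.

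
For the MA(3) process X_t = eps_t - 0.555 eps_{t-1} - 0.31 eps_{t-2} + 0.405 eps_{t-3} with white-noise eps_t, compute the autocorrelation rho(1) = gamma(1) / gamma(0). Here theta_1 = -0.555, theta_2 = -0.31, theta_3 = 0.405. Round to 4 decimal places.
\rho(1) = -0.3243

For an MA(q) process with theta_0 = 1, the autocovariance is
  gamma(k) = sigma^2 * sum_{i=0..q-k} theta_i * theta_{i+k},
and rho(k) = gamma(k) / gamma(0). Sigma^2 cancels.
  numerator   = (1)*(-0.555) + (-0.555)*(-0.31) + (-0.31)*(0.405) = -0.5085.
  denominator = (1)^2 + (-0.555)^2 + (-0.31)^2 + (0.405)^2 = 1.56815.
  rho(1) = -0.5085 / 1.56815 = -0.3243.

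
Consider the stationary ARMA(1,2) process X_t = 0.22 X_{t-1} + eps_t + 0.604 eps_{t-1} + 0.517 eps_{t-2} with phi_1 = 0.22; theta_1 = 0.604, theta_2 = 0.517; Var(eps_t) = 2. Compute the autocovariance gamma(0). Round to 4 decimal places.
\gamma(0) = 4.3827

Multiply the model equation by X_{t-k} and take expectations. With theta_0 = psi_0 = 1 and psi_j the MA(infinity) weights, this gives
  gamma(k) - sum_i phi_i gamma(k-i) = c_k,
  c_k = sigma^2 * sum_{j=k..q} theta_j psi_{j-k}   (c_k = 0 for k > q),
using gamma(-m) = gamma(m).
psi-weights needed (psi_j = theta_j + sum_i phi_i psi_{j-i}):
  psi_1 = theta_1 + phi_1 = 0.604 + (0.22) = 0.824
  psi_2 = theta_2 + phi_1 psi_1 = 0.517 + (0.22)(0.824) = 0.69828
Right-hand sides:
  c_0 = sigma^2 (1 + theta_1 psi_1 + theta_2 psi_2) = 2 * (1 + (0.604)(0.824) + (0.517)(0.69828)) = 2 * 1.858707 = 3.717414
  c_1 = sigma^2 (theta_1 + theta_2 psi_1) = 2 * (0.604 + (0.517)(0.824)) = 2.060016
  c_2 = sigma^2 theta_2 = 2 * (0.517) = 1.034
Equations for k = 0 and k = 1 (AR order 1):
  gamma(0) = phi_1 gamma(1) + c_0
  gamma(1) = phi_1 gamma(0) + c_1
Substituting the second into the first: gamma(0) (1 - phi_1^2) = c_0 + phi_1 c_1, so
  gamma(0) = (c_0 + phi_1 c_1) / (1 - phi_1^2) = (3.717414 + (0.22)(2.060016)) / (1 - (0.22)^2) = 4.170617 / 0.9516 = 4.382742.
Therefore gamma(0) = 4.3827 (to 4 decimal places).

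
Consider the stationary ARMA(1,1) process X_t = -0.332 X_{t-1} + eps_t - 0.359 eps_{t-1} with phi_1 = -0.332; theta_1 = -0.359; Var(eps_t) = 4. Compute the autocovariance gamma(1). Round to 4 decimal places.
\gamma(1) = -3.4766

Multiply the model equation by X_{t-k} and take expectations. With theta_0 = psi_0 = 1 and psi_j the MA(infinity) weights, this gives
  gamma(k) - sum_i phi_i gamma(k-i) = c_k,
  c_k = sigma^2 * sum_{j=k..q} theta_j psi_{j-k}   (c_k = 0 for k > q),
using gamma(-m) = gamma(m).
psi-weights needed (psi_j = theta_j + sum_i phi_i psi_{j-i}):
  psi_1 = theta_1 + phi_1 = -0.359 + (-0.332) = -0.691
Right-hand sides:
  c_0 = sigma^2 (1 + theta_1 psi_1) = 4 * (1 + (-0.359)(-0.691)) = 4 * 1.248069 = 4.992276
  c_1 = sigma^2 theta_1 = 4 * (-0.359) = -1.436
  c_2 = 0
Equations for k = 0 and k = 1 (AR order 1):
  gamma(0) = phi_1 gamma(1) + c_0
  gamma(1) = phi_1 gamma(0) + c_1
Substituting the second into the first: gamma(0) (1 - phi_1^2) = c_0 + phi_1 c_1, so
  gamma(0) = (c_0 + phi_1 c_1) / (1 - phi_1^2) = (4.992276 + (-0.332)(-1.436)) / (1 - (-0.332)^2) = 5.469028 / 0.889776 = 6.146522.
  gamma(1) = phi_1 gamma(0) + c_1 = (-0.332)(6.146522) + (-1.436) = -3.476645.
Therefore gamma(1) = -3.4766 (to 4 decimal places).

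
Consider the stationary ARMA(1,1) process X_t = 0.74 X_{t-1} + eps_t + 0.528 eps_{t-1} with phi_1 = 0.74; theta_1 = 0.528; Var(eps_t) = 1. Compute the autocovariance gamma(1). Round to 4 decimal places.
\gamma(1) = 3.8980

Multiply the model equation by X_{t-k} and take expectations. With theta_0 = psi_0 = 1 and psi_j the MA(infinity) weights, this gives
  gamma(k) - sum_i phi_i gamma(k-i) = c_k,
  c_k = sigma^2 * sum_{j=k..q} theta_j psi_{j-k}   (c_k = 0 for k > q),
using gamma(-m) = gamma(m).
psi-weights needed (psi_j = theta_j + sum_i phi_i psi_{j-i}):
  psi_1 = theta_1 + phi_1 = 0.528 + (0.74) = 1.268
Right-hand sides:
  c_0 = sigma^2 (1 + theta_1 psi_1) = 1 * (1 + (0.528)(1.268)) = 1 * 1.669504 = 1.669504
  c_1 = sigma^2 theta_1 = 1 * (0.528) = 0.528
  c_2 = 0
Equations for k = 0 and k = 1 (AR order 1):
  gamma(0) = phi_1 gamma(1) + c_0
  gamma(1) = phi_1 gamma(0) + c_1
Substituting the second into the first: gamma(0) (1 - phi_1^2) = c_0 + phi_1 c_1, so
  gamma(0) = (c_0 + phi_1 c_1) / (1 - phi_1^2) = (1.669504 + (0.74)(0.528)) / (1 - (0.74)^2) = 2.060224 / 0.4524 = 4.553988.
  gamma(1) = phi_1 gamma(0) + c_1 = (0.74)(4.553988) + (0.528) = 3.897951.
Therefore gamma(1) = 3.8980 (to 4 decimal places).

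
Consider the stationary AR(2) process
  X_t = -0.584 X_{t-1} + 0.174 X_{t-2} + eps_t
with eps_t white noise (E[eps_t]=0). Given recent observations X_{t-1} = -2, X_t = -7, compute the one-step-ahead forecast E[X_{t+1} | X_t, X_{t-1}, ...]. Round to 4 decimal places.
E[X_{t+1} \mid \mathcal F_t] = 3.7400

For an AR(p) model X_t = c + sum_i phi_i X_{t-i} + eps_t, the
one-step-ahead conditional mean is
  E[X_{t+1} | X_t, ...] = c + sum_i phi_i X_{t+1-i}.
Substitute known values:
  E[X_{t+1} | ...] = (-0.584) * (-7) + (0.174) * (-2)
                   = 3.7400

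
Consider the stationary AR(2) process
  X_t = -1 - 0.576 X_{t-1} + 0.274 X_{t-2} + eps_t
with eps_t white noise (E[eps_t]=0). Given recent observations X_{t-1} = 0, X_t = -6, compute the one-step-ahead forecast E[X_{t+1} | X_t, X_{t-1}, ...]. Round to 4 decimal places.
E[X_{t+1} \mid \mathcal F_t] = 2.4560

For an AR(p) model X_t = c + sum_i phi_i X_{t-i} + eps_t, the
one-step-ahead conditional mean is
  E[X_{t+1} | X_t, ...] = c + sum_i phi_i X_{t+1-i}.
Substitute known values:
  E[X_{t+1} | ...] = -1 + (-0.576) * (-6) + (0.274) * (0)
                   = 2.4560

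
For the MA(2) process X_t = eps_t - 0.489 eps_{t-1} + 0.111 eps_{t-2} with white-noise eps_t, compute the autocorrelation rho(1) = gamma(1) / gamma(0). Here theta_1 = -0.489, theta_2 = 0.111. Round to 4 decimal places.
\rho(1) = -0.4341

For an MA(q) process with theta_0 = 1, the autocovariance is
  gamma(k) = sigma^2 * sum_{i=0..q-k} theta_i * theta_{i+k},
and rho(k) = gamma(k) / gamma(0). Sigma^2 cancels.
  numerator   = (1)*(-0.489) + (-0.489)*(0.111) = -0.543279.
  denominator = (1)^2 + (-0.489)^2 + (0.111)^2 = 1.251442.
  rho(1) = -0.543279 / 1.251442 = -0.4341.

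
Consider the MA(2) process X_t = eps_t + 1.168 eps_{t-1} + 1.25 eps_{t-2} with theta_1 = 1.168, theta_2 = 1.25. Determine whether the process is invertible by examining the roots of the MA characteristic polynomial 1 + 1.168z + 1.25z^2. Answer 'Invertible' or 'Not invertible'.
\text{Not invertible}

The MA(q) characteristic polynomial is P(z) = 1 + 1.168z + 1.25z^2.
Invertibility requires all roots to lie outside the unit circle, i.e. |z| > 1 for every root.
Set 1 + (1.168) z + (1.25) z^2 = 0, i.e. a z^2 + b z + c = 0 with a = 1.25, b = 1.168, c = 1.
Discriminant D = b^2 - 4ac = (1.168)^2 - 4*(1.25)*1 = 1.364224 - (5) = -3.635776.
D < 0, so the roots are the complex-conjugate pair z = (-b +/- i sqrt(-D)) / (2a) = -0.4672 +/- 0.7627i.
For a conjugate pair |z|^2 = z * conj(z) = (product of roots) = c/a = 1/(1.25) = 0.8, so |z| = sqrt(0.8) = 0.8944 for both roots.
Moduli of all roots: 0.8944, 0.8944.
All moduli strictly greater than 1? No.
Verdict: Not invertible.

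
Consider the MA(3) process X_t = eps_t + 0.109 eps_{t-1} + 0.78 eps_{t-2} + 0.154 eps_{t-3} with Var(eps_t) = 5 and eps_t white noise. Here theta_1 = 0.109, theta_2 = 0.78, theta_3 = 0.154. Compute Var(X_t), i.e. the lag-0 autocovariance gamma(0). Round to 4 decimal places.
\gamma(0) = 8.2200

For an MA(q) process X_t = eps_t + sum_i theta_i eps_{t-i} with
Var(eps_t) = sigma^2, the variance is
  gamma(0) = sigma^2 * (1 + sum_i theta_i^2).
  sum_i theta_i^2 = (0.109)^2 + (0.78)^2 + (0.154)^2 = 0.011881 + 0.6084 + 0.023716 = 0.643997.
  gamma(0) = 5 * (1 + 0.643997) = 5 * 1.643997 = 8.219985, which rounds to 8.2200.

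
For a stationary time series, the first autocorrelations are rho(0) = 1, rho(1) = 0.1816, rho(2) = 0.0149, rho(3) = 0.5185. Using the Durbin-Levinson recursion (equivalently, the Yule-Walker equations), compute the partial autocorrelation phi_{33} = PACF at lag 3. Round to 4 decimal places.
\phi_{33} = 0.5370

The PACF at lag k is phi_{kk}, the last component of the solution
to the Yule-Walker system G_k phi = r_k where
  (G_k)_{ij} = rho(|i - j|), (r_k)_i = rho(i), i,j = 1..k.
Equivalently, Durbin-Levinson gives phi_{kk} iteratively:
  phi_{11} = rho(1)
  phi_{kk} = [rho(k) - sum_{j=1..k-1} phi_{k-1,j} rho(k-j)]
            / [1 - sum_{j=1..k-1} phi_{k-1,j} rho(j)],
  phi_{k,j} = phi_{k-1,j} - phi_{kk} phi_{k-1,k-j},  j = 1..k-1.
Step k = 1:
  phi_11 = rho(1) = 0.1816.
Step k = 2:
  phi_22 = [rho(2) - phi_11 rho(1)] / [1 - phi_11 rho(1)] = [0.0149 - (0.1816)(0.1816)] / [1 - (0.1816)(0.1816)]
         = -0.01807856 / 0.96702144 = -0.018695.
  Update: phi_21 = phi_11 - phi_22 phi_11 = 0.1816 - (-0.018695)(0.1816) = 0.184995.
Step k = 3:
  phi_33 = [rho(3) - phi_21 rho(2) - phi_22 rho(1)] / [1 - phi_21 rho(1) - phi_22 rho(2)]
    numerator   = 0.5185 - (0.184995)(0.0149) - (-0.018695)(0.1816) = 0.5191386
    denominator = 1 - (0.184995)(0.1816) - (-0.018695)(0.0149) = 0.96668346
  phi_33 = 0.5191386 / 0.96668346 = 0.537.
Therefore phi_{33} = 0.5370.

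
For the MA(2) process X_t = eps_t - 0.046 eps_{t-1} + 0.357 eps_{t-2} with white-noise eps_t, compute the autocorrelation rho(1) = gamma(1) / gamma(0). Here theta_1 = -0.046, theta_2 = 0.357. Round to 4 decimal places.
\rho(1) = -0.0553

For an MA(q) process with theta_0 = 1, the autocovariance is
  gamma(k) = sigma^2 * sum_{i=0..q-k} theta_i * theta_{i+k},
and rho(k) = gamma(k) / gamma(0). Sigma^2 cancels.
  numerator   = (1)*(-0.046) + (-0.046)*(0.357) = -0.062422.
  denominator = (1)^2 + (-0.046)^2 + (0.357)^2 = 1.129565.
  rho(1) = -0.062422 / 1.129565 = -0.0553.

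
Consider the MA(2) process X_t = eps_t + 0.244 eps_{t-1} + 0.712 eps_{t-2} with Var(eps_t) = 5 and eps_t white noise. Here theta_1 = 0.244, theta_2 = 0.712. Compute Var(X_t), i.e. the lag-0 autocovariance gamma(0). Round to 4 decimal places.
\gamma(0) = 7.8324

For an MA(q) process X_t = eps_t + sum_i theta_i eps_{t-i} with
Var(eps_t) = sigma^2, the variance is
  gamma(0) = sigma^2 * (1 + sum_i theta_i^2).
  sum_i theta_i^2 = (0.244)^2 + (0.712)^2 = 0.059536 + 0.506944 = 0.56648.
  gamma(0) = 5 * (1 + 0.56648) = 5 * 1.56648 = 7.8324.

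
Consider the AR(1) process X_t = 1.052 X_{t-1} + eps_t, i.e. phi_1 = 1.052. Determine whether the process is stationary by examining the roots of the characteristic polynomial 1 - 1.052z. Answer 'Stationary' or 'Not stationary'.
\text{Not stationary}

The AR(p) characteristic polynomial is P(z) = 1 - 1.052z.
Stationarity requires all roots to lie outside the unit circle, i.e. |z| > 1 for every root.
This is linear in z: 1 + (-1.052) z = 0  =>  z = -1/(-1.052) = 0.95057,  |z| = 0.95057.
Moduli of all roots: 0.9506.
All moduli strictly greater than 1? No.
Verdict: Not stationary.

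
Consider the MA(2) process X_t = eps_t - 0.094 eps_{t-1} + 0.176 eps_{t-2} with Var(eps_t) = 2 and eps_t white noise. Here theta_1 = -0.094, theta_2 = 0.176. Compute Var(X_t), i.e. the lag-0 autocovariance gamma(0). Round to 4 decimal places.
\gamma(0) = 2.0796

For an MA(q) process X_t = eps_t + sum_i theta_i eps_{t-i} with
Var(eps_t) = sigma^2, the variance is
  gamma(0) = sigma^2 * (1 + sum_i theta_i^2).
  sum_i theta_i^2 = (-0.094)^2 + (0.176)^2 = 0.008836 + 0.030976 = 0.039812.
  gamma(0) = 2 * (1 + 0.039812) = 2 * 1.039812 = 2.079624, which rounds to 2.0796.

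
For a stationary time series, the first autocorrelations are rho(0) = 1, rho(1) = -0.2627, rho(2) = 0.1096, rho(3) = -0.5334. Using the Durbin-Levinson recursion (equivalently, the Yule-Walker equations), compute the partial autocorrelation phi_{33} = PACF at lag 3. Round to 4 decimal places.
\phi_{33} = -0.5321

The PACF at lag k is phi_{kk}, the last component of the solution
to the Yule-Walker system G_k phi = r_k where
  (G_k)_{ij} = rho(|i - j|), (r_k)_i = rho(i), i,j = 1..k.
Equivalently, Durbin-Levinson gives phi_{kk} iteratively:
  phi_{11} = rho(1)
  phi_{kk} = [rho(k) - sum_{j=1..k-1} phi_{k-1,j} rho(k-j)]
            / [1 - sum_{j=1..k-1} phi_{k-1,j} rho(j)],
  phi_{k,j} = phi_{k-1,j} - phi_{kk} phi_{k-1,k-j},  j = 1..k-1.
Step k = 1:
  phi_11 = rho(1) = -0.2627.
Step k = 2:
  phi_22 = [rho(2) - phi_11 rho(1)] / [1 - phi_11 rho(1)] = [0.1096 - (-0.2627)(-0.2627)] / [1 - (-0.2627)(-0.2627)]
         = 0.04058871 / 0.93098871 = 0.043597.
  Update: phi_21 = phi_11 - phi_22 phi_11 = -0.2627 - (0.043597)(-0.2627) = -0.251247.
Step k = 3:
  phi_33 = [rho(3) - phi_21 rho(2) - phi_22 rho(1)] / [1 - phi_21 rho(1) - phi_22 rho(2)]
    numerator   = -0.5334 - (-0.251247)(0.1096) - (0.043597)(-0.2627) = -0.49441029
    denominator = 1 - (-0.251247)(-0.2627) - (0.043597)(0.1096) = 0.92921915
  phi_33 = -0.49441029 / 0.92921915 = -0.5321.
Therefore phi_{33} = -0.5321.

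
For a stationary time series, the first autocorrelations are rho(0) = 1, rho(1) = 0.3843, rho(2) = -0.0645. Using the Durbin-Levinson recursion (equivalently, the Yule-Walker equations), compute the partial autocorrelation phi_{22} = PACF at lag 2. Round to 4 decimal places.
\phi_{22} = -0.2490

The PACF at lag k is phi_{kk}, the last component of the solution
to the Yule-Walker system G_k phi = r_k where
  (G_k)_{ij} = rho(|i - j|), (r_k)_i = rho(i), i,j = 1..k.
Equivalently, Durbin-Levinson gives phi_{kk} iteratively:
  phi_{11} = rho(1)
  phi_{kk} = [rho(k) - sum_{j=1..k-1} phi_{k-1,j} rho(k-j)]
            / [1 - sum_{j=1..k-1} phi_{k-1,j} rho(j)],
  phi_{k,j} = phi_{k-1,j} - phi_{kk} phi_{k-1,k-j},  j = 1..k-1.
Step k = 1:
  phi_11 = rho(1) = 0.3843.
Step k = 2:
  phi_22 = [rho(2) - phi_11 rho(1)] / [1 - phi_11 rho(1)] = [-0.0645 - (0.3843)(0.3843)] / [1 - (0.3843)(0.3843)]
         = -0.21218649 / 0.85231351 = -0.249.
Therefore phi_{22} = -0.2490.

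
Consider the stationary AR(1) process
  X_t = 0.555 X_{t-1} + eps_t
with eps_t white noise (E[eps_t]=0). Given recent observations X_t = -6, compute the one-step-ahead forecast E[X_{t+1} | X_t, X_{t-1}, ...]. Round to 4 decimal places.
E[X_{t+1} \mid \mathcal F_t] = -3.3300

For an AR(p) model X_t = c + sum_i phi_i X_{t-i} + eps_t, the
one-step-ahead conditional mean is
  E[X_{t+1} | X_t, ...] = c + sum_i phi_i X_{t+1-i}.
Substitute known values:
  E[X_{t+1} | ...] = (0.555) * (-6)
                   = -3.3300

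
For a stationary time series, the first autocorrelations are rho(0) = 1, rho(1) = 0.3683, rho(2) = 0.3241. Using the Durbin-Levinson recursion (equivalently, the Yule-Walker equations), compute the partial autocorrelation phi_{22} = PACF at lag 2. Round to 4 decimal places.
\phi_{22} = 0.2180

The PACF at lag k is phi_{kk}, the last component of the solution
to the Yule-Walker system G_k phi = r_k where
  (G_k)_{ij} = rho(|i - j|), (r_k)_i = rho(i), i,j = 1..k.
Equivalently, Durbin-Levinson gives phi_{kk} iteratively:
  phi_{11} = rho(1)
  phi_{kk} = [rho(k) - sum_{j=1..k-1} phi_{k-1,j} rho(k-j)]
            / [1 - sum_{j=1..k-1} phi_{k-1,j} rho(j)],
  phi_{k,j} = phi_{k-1,j} - phi_{kk} phi_{k-1,k-j},  j = 1..k-1.
Step k = 1:
  phi_11 = rho(1) = 0.3683.
Step k = 2:
  phi_22 = [rho(2) - phi_11 rho(1)] / [1 - phi_11 rho(1)] = [0.3241 - (0.3683)(0.3683)] / [1 - (0.3683)(0.3683)]
         = 0.18845511 / 0.86435511 = 0.218.
Therefore phi_{22} = 0.2180.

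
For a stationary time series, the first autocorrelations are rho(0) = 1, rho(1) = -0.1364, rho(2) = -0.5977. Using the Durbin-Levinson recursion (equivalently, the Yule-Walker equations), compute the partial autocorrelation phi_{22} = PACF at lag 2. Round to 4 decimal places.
\phi_{22} = -0.6280

The PACF at lag k is phi_{kk}, the last component of the solution
to the Yule-Walker system G_k phi = r_k where
  (G_k)_{ij} = rho(|i - j|), (r_k)_i = rho(i), i,j = 1..k.
Equivalently, Durbin-Levinson gives phi_{kk} iteratively:
  phi_{11} = rho(1)
  phi_{kk} = [rho(k) - sum_{j=1..k-1} phi_{k-1,j} rho(k-j)]
            / [1 - sum_{j=1..k-1} phi_{k-1,j} rho(j)],
  phi_{k,j} = phi_{k-1,j} - phi_{kk} phi_{k-1,k-j},  j = 1..k-1.
Step k = 1:
  phi_11 = rho(1) = -0.1364.
Step k = 2:
  phi_22 = [rho(2) - phi_11 rho(1)] / [1 - phi_11 rho(1)] = [-0.5977 - (-0.1364)(-0.1364)] / [1 - (-0.1364)(-0.1364)]
         = -0.61630496 / 0.98139504 = -0.628.
Therefore phi_{22} = -0.6280.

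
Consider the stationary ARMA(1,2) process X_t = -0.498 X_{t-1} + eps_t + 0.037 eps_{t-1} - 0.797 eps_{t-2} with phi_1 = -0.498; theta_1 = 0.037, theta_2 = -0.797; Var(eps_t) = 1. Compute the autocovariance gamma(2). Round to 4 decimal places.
\gamma(2) = -0.5915

Multiply the model equation by X_{t-k} and take expectations. With theta_0 = psi_0 = 1 and psi_j the MA(infinity) weights, this gives
  gamma(k) - sum_i phi_i gamma(k-i) = c_k,
  c_k = sigma^2 * sum_{j=k..q} theta_j psi_{j-k}   (c_k = 0 for k > q),
using gamma(-m) = gamma(m).
psi-weights needed (psi_j = theta_j + sum_i phi_i psi_{j-i}):
  psi_1 = theta_1 + phi_1 = 0.037 + (-0.498) = -0.461
  psi_2 = theta_2 + phi_1 psi_1 = -0.797 + (-0.498)(-0.461) = -0.567422
Right-hand sides:
  c_0 = sigma^2 (1 + theta_1 psi_1 + theta_2 psi_2) = 1 * (1 + (0.037)(-0.461) + (-0.797)(-0.567422)) = 1 * 1.435178 = 1.435178
  c_1 = sigma^2 (theta_1 + theta_2 psi_1) = 1 * (0.037 + (-0.797)(-0.461)) = 0.404417
  c_2 = sigma^2 theta_2 = 1 * (-0.797) = -0.797
Equations for k = 0 and k = 1 (AR order 1):
  gamma(0) = phi_1 gamma(1) + c_0
  gamma(1) = phi_1 gamma(0) + c_1
Substituting the second into the first: gamma(0) (1 - phi_1^2) = c_0 + phi_1 c_1, so
  gamma(0) = (c_0 + phi_1 c_1) / (1 - phi_1^2) = (1.435178 + (-0.498)(0.404417)) / (1 - (-0.498)^2) = 1.233779 / 0.751996 = 1.640672.
  gamma(1) = phi_1 gamma(0) + c_1 = (-0.498)(1.640672) + (0.404417) = -0.412638.
For k = 2: gamma(2) = phi_1 gamma(1) + c_2
  = (-0.498)(-0.412638) + (-0.797) = -0.591506.
Therefore gamma(2) = -0.5915 (to 4 decimal places).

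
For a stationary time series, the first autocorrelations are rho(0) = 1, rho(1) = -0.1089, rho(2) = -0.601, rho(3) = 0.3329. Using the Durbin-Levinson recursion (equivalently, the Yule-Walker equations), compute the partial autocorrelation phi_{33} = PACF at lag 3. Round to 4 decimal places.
\phi_{33} = 0.2620

The PACF at lag k is phi_{kk}, the last component of the solution
to the Yule-Walker system G_k phi = r_k where
  (G_k)_{ij} = rho(|i - j|), (r_k)_i = rho(i), i,j = 1..k.
Equivalently, Durbin-Levinson gives phi_{kk} iteratively:
  phi_{11} = rho(1)
  phi_{kk} = [rho(k) - sum_{j=1..k-1} phi_{k-1,j} rho(k-j)]
            / [1 - sum_{j=1..k-1} phi_{k-1,j} rho(j)],
  phi_{k,j} = phi_{k-1,j} - phi_{kk} phi_{k-1,k-j},  j = 1..k-1.
Step k = 1:
  phi_11 = rho(1) = -0.1089.
Step k = 2:
  phi_22 = [rho(2) - phi_11 rho(1)] / [1 - phi_11 rho(1)] = [-0.601 - (-0.1089)(-0.1089)] / [1 - (-0.1089)(-0.1089)]
         = -0.61285921 / 0.98814079 = -0.620214.
  Update: phi_21 = phi_11 - phi_22 phi_11 = -0.1089 - (-0.620214)(-0.1089) = -0.176441.
Step k = 3:
  phi_33 = [rho(3) - phi_21 rho(2) - phi_22 rho(1)] / [1 - phi_21 rho(1) - phi_22 rho(2)]
    numerator   = 0.3329 - (-0.176441)(-0.601) - (-0.620214)(-0.1089) = 0.15931739
    denominator = 1 - (-0.176441)(-0.1089) - (-0.620214)(-0.601) = 0.60803664
  phi_33 = 0.15931739 / 0.60803664 = 0.262.
Therefore phi_{33} = 0.2620.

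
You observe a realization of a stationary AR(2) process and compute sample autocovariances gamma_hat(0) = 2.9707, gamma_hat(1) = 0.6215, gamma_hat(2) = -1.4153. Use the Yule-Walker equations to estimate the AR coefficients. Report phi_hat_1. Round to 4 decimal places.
\hat\phi_{1} = 0.3230

The Yule-Walker equations for an AR(p) process read, in matrix form,
  Gamma_p phi = r_p,   with   (Gamma_p)_{ij} = gamma(|i - j|),
                       (r_p)_i = gamma(i),   i,j = 1..p.
Substitute the sample gammas (Toeplitz matrix and right-hand side of size 2):
  Gamma_p = [[2.9707, 0.6215], [0.6215, 2.9707]]
  r_p     = [0.6215, -1.4153]
Written out:
  2.9707 phi_1 + 0.6215 phi_2 = 0.6215
  0.6215 phi_1 + 2.9707 phi_2 = -1.4153
Solve by Cramer's rule:
  det = gamma(0)^2 - gamma(1)^2 = (2.9707)^2 - (0.6215)^2 = 8.82505849 - 0.38626225 = 8.43879624
  phi_hat_1 = [gamma(1) gamma(0) - gamma(1) gamma(2)] / det = [(0.6215)(2.9707) - (0.6215)(-1.4153)] / 8.43879624 = 2.725899 / 8.43879624 = 0.323
  phi_hat_2 = [gamma(0) gamma(2) - gamma(1)^2] / det = [(2.9707)(-1.4153) - (0.6215)^2] / 8.43879624 = -4.59069396 / 8.43879624 = -0.544
So phi_hat = [0.3230, -0.5440].
Therefore phi_hat_1 = 0.3230.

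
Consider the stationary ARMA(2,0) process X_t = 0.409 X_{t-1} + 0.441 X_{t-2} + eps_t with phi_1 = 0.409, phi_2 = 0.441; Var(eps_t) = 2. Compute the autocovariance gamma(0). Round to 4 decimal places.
\gamma(0) = 5.3433

Multiply the model equation by X_{t-k} and take expectations. With theta_0 = psi_0 = 1 and psi_j the MA(infinity) weights, this gives
  gamma(k) - sum_i phi_i gamma(k-i) = c_k,
  c_k = sigma^2 * sum_{j=k..q} theta_j psi_{j-k}   (c_k = 0 for k > q),
using gamma(-m) = gamma(m).
Pure AR (q = 0): c_0 = sigma^2 = 2, c_k = 0 for k >= 1.
Equations for k = 0, 1, 2 (AR order 2, c_2 = 0):
  (E0) gamma(0) = phi_1 gamma(1) + phi_2 gamma(2) + c_0
  (E1) gamma(1) = phi_1 gamma(0) + phi_2 gamma(1) + c_1
  (E2) gamma(2) = phi_1 gamma(1) + phi_2 gamma(0)
From (E1): gamma(1) = A gamma(0) + B with
  A = phi_1 / (1 - phi_2) = 0.409 / 0.559 = 0.731664,   B = c_1 / (1 - phi_2) = 0 / 0.559 = 0.
Insert (E2) into (E0): gamma(0) (1 - phi_2^2) = phi_1 (1 + phi_2) gamma(1) + c_0.
  phi_1 (1 + phi_2) = (0.409)(1.441) = 0.589369,   1 - phi_2^2 = 0.805519.
Replace gamma(1) by A gamma(0) + B and collect gamma(0):
  gamma(0) [0.805519 - (0.589369)(0.731664)] = c_0 = 2
  gamma(0) * 0.374299 = 2
  gamma(0) = 2 / 0.374299 = 5.34332.
Therefore gamma(0) = 5.3433 (to 4 decimal places).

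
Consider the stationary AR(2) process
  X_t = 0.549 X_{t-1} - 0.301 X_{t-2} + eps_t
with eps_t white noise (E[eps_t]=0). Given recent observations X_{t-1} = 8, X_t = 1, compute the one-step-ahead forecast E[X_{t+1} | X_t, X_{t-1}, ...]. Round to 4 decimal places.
E[X_{t+1} \mid \mathcal F_t] = -1.8590

For an AR(p) model X_t = c + sum_i phi_i X_{t-i} + eps_t, the
one-step-ahead conditional mean is
  E[X_{t+1} | X_t, ...] = c + sum_i phi_i X_{t+1-i}.
Substitute known values:
  E[X_{t+1} | ...] = (0.549) * (1) + (-0.301) * (8)
                   = -1.8590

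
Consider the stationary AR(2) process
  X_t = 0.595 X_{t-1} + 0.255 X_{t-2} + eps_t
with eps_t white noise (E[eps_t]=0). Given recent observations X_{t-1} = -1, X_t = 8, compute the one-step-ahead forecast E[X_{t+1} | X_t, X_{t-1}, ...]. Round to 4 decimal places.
E[X_{t+1} \mid \mathcal F_t] = 4.5050

For an AR(p) model X_t = c + sum_i phi_i X_{t-i} + eps_t, the
one-step-ahead conditional mean is
  E[X_{t+1} | X_t, ...] = c + sum_i phi_i X_{t+1-i}.
Substitute known values:
  E[X_{t+1} | ...] = (0.595) * (8) + (0.255) * (-1)
                   = 4.5050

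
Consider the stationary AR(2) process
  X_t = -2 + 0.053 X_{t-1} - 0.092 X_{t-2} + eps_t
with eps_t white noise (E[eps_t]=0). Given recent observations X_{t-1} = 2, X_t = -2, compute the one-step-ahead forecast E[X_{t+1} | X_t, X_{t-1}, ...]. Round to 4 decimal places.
E[X_{t+1} \mid \mathcal F_t] = -2.2900

For an AR(p) model X_t = c + sum_i phi_i X_{t-i} + eps_t, the
one-step-ahead conditional mean is
  E[X_{t+1} | X_t, ...] = c + sum_i phi_i X_{t+1-i}.
Substitute known values:
  E[X_{t+1} | ...] = -2 + (0.053) * (-2) + (-0.092) * (2)
                   = -2.2900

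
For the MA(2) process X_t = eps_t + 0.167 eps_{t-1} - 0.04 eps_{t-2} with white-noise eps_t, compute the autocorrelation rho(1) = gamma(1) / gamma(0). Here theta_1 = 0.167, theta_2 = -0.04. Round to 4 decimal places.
\rho(1) = 0.1557

For an MA(q) process with theta_0 = 1, the autocovariance is
  gamma(k) = sigma^2 * sum_{i=0..q-k} theta_i * theta_{i+k},
and rho(k) = gamma(k) / gamma(0). Sigma^2 cancels.
  numerator   = (1)*(0.167) + (0.167)*(-0.04) = 0.16032.
  denominator = (1)^2 + (0.167)^2 + (-0.04)^2 = 1.029489.
  rho(1) = 0.16032 / 1.029489 = 0.1557.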